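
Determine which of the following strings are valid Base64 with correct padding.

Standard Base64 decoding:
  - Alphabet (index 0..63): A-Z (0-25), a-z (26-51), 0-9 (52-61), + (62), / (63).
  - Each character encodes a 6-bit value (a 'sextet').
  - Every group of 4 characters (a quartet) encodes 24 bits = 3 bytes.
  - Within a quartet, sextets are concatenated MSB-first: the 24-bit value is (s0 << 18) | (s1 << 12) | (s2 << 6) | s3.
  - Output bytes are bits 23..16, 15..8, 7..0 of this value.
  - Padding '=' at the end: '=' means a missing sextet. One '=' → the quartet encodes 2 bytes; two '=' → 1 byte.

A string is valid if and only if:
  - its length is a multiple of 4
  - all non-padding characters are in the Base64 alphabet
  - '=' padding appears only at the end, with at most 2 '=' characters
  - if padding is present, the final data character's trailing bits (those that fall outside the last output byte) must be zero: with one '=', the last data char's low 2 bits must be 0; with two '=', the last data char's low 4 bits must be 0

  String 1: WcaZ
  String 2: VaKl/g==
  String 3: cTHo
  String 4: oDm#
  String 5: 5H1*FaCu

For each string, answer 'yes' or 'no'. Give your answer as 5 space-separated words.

String 1: 'WcaZ' → valid
String 2: 'VaKl/g==' → valid
String 3: 'cTHo' → valid
String 4: 'oDm#' → invalid (bad char(s): ['#'])
String 5: '5H1*FaCu' → invalid (bad char(s): ['*'])

Answer: yes yes yes no no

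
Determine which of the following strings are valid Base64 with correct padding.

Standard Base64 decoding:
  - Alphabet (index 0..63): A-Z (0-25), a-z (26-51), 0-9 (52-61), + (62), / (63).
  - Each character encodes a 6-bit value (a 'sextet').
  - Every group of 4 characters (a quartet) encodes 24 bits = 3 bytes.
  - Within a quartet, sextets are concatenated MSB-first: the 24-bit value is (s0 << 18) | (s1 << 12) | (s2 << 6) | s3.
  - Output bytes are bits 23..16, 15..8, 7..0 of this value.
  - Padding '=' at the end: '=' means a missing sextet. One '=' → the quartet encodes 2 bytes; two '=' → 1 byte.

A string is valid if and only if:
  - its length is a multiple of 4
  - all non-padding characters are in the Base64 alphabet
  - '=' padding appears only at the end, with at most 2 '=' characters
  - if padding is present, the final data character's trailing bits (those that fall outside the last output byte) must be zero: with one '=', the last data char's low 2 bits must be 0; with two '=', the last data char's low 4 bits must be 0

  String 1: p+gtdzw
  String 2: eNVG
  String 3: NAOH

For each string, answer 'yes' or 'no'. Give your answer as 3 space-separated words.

Answer: no yes yes

Derivation:
String 1: 'p+gtdzw' → invalid (len=7 not mult of 4)
String 2: 'eNVG' → valid
String 3: 'NAOH' → valid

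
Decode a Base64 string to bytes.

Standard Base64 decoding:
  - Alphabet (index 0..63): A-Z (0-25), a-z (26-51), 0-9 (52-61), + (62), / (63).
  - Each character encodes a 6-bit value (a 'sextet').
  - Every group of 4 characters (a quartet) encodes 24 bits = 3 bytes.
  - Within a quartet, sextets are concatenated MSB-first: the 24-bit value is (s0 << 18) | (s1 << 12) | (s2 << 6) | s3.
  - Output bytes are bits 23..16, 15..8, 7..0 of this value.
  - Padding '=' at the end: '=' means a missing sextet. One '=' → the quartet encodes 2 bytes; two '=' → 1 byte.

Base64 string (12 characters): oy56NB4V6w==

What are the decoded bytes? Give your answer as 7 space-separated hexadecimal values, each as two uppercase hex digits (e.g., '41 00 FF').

Answer: A3 2E 7A 34 1E 15 EB

Derivation:
After char 0 ('o'=40): chars_in_quartet=1 acc=0x28 bytes_emitted=0
After char 1 ('y'=50): chars_in_quartet=2 acc=0xA32 bytes_emitted=0
After char 2 ('5'=57): chars_in_quartet=3 acc=0x28CB9 bytes_emitted=0
After char 3 ('6'=58): chars_in_quartet=4 acc=0xA32E7A -> emit A3 2E 7A, reset; bytes_emitted=3
After char 4 ('N'=13): chars_in_quartet=1 acc=0xD bytes_emitted=3
After char 5 ('B'=1): chars_in_quartet=2 acc=0x341 bytes_emitted=3
After char 6 ('4'=56): chars_in_quartet=3 acc=0xD078 bytes_emitted=3
After char 7 ('V'=21): chars_in_quartet=4 acc=0x341E15 -> emit 34 1E 15, reset; bytes_emitted=6
After char 8 ('6'=58): chars_in_quartet=1 acc=0x3A bytes_emitted=6
After char 9 ('w'=48): chars_in_quartet=2 acc=0xEB0 bytes_emitted=6
Padding '==': partial quartet acc=0xEB0 -> emit EB; bytes_emitted=7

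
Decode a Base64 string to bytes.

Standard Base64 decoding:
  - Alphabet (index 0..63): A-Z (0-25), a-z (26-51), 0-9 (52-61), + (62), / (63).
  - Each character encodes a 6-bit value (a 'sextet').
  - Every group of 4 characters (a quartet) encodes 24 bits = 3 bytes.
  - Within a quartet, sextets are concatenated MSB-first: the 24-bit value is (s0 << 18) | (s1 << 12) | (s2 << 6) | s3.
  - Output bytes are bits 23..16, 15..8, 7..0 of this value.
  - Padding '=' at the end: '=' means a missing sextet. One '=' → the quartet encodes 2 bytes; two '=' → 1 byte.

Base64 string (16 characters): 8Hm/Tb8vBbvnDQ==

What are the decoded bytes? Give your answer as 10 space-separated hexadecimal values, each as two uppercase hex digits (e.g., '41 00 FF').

After char 0 ('8'=60): chars_in_quartet=1 acc=0x3C bytes_emitted=0
After char 1 ('H'=7): chars_in_quartet=2 acc=0xF07 bytes_emitted=0
After char 2 ('m'=38): chars_in_quartet=3 acc=0x3C1E6 bytes_emitted=0
After char 3 ('/'=63): chars_in_quartet=4 acc=0xF079BF -> emit F0 79 BF, reset; bytes_emitted=3
After char 4 ('T'=19): chars_in_quartet=1 acc=0x13 bytes_emitted=3
After char 5 ('b'=27): chars_in_quartet=2 acc=0x4DB bytes_emitted=3
After char 6 ('8'=60): chars_in_quartet=3 acc=0x136FC bytes_emitted=3
After char 7 ('v'=47): chars_in_quartet=4 acc=0x4DBF2F -> emit 4D BF 2F, reset; bytes_emitted=6
After char 8 ('B'=1): chars_in_quartet=1 acc=0x1 bytes_emitted=6
After char 9 ('b'=27): chars_in_quartet=2 acc=0x5B bytes_emitted=6
After char 10 ('v'=47): chars_in_quartet=3 acc=0x16EF bytes_emitted=6
After char 11 ('n'=39): chars_in_quartet=4 acc=0x5BBE7 -> emit 05 BB E7, reset; bytes_emitted=9
After char 12 ('D'=3): chars_in_quartet=1 acc=0x3 bytes_emitted=9
After char 13 ('Q'=16): chars_in_quartet=2 acc=0xD0 bytes_emitted=9
Padding '==': partial quartet acc=0xD0 -> emit 0D; bytes_emitted=10

Answer: F0 79 BF 4D BF 2F 05 BB E7 0D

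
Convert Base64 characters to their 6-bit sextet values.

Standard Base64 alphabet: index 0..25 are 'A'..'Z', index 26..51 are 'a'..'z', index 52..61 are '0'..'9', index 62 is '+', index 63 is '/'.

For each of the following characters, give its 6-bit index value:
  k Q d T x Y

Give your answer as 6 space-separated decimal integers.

'k': a..z range, 26 + ord('k') − ord('a') = 36
'Q': A..Z range, ord('Q') − ord('A') = 16
'd': a..z range, 26 + ord('d') − ord('a') = 29
'T': A..Z range, ord('T') − ord('A') = 19
'x': a..z range, 26 + ord('x') − ord('a') = 49
'Y': A..Z range, ord('Y') − ord('A') = 24

Answer: 36 16 29 19 49 24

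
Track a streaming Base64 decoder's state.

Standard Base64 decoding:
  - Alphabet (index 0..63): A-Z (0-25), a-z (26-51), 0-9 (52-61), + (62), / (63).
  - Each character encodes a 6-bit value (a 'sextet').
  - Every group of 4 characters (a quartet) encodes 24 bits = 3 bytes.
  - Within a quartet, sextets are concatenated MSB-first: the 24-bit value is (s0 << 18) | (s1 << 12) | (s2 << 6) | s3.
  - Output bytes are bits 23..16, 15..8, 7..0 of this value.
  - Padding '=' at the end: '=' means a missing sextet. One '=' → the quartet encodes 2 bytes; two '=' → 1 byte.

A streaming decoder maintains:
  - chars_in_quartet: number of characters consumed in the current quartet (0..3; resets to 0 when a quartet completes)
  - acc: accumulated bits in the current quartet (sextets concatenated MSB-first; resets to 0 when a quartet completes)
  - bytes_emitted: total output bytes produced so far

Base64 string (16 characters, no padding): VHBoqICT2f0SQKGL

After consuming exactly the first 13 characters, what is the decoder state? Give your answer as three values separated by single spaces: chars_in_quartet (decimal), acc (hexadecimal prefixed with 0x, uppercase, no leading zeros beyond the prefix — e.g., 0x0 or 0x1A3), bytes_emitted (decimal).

After char 0 ('V'=21): chars_in_quartet=1 acc=0x15 bytes_emitted=0
After char 1 ('H'=7): chars_in_quartet=2 acc=0x547 bytes_emitted=0
After char 2 ('B'=1): chars_in_quartet=3 acc=0x151C1 bytes_emitted=0
After char 3 ('o'=40): chars_in_quartet=4 acc=0x547068 -> emit 54 70 68, reset; bytes_emitted=3
After char 4 ('q'=42): chars_in_quartet=1 acc=0x2A bytes_emitted=3
After char 5 ('I'=8): chars_in_quartet=2 acc=0xA88 bytes_emitted=3
After char 6 ('C'=2): chars_in_quartet=3 acc=0x2A202 bytes_emitted=3
After char 7 ('T'=19): chars_in_quartet=4 acc=0xA88093 -> emit A8 80 93, reset; bytes_emitted=6
After char 8 ('2'=54): chars_in_quartet=1 acc=0x36 bytes_emitted=6
After char 9 ('f'=31): chars_in_quartet=2 acc=0xD9F bytes_emitted=6
After char 10 ('0'=52): chars_in_quartet=3 acc=0x367F4 bytes_emitted=6
After char 11 ('S'=18): chars_in_quartet=4 acc=0xD9FD12 -> emit D9 FD 12, reset; bytes_emitted=9
After char 12 ('Q'=16): chars_in_quartet=1 acc=0x10 bytes_emitted=9

Answer: 1 0x10 9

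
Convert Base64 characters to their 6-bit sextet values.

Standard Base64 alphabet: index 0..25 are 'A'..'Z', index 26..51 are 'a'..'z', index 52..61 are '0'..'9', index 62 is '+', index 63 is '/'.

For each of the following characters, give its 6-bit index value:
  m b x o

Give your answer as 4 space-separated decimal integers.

'm': a..z range, 26 + ord('m') − ord('a') = 38
'b': a..z range, 26 + ord('b') − ord('a') = 27
'x': a..z range, 26 + ord('x') − ord('a') = 49
'o': a..z range, 26 + ord('o') − ord('a') = 40

Answer: 38 27 49 40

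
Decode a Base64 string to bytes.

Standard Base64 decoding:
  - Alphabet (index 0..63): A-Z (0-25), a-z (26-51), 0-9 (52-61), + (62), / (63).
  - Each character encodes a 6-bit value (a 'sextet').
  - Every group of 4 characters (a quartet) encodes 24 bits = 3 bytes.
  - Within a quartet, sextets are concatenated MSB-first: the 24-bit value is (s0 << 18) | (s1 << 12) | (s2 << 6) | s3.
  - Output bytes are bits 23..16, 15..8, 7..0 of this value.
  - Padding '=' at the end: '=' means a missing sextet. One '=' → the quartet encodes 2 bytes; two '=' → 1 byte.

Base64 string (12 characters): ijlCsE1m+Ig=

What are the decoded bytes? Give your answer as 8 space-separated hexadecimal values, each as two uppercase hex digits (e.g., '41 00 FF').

Answer: 8A 39 42 B0 4D 66 F8 88

Derivation:
After char 0 ('i'=34): chars_in_quartet=1 acc=0x22 bytes_emitted=0
After char 1 ('j'=35): chars_in_quartet=2 acc=0x8A3 bytes_emitted=0
After char 2 ('l'=37): chars_in_quartet=3 acc=0x228E5 bytes_emitted=0
After char 3 ('C'=2): chars_in_quartet=4 acc=0x8A3942 -> emit 8A 39 42, reset; bytes_emitted=3
After char 4 ('s'=44): chars_in_quartet=1 acc=0x2C bytes_emitted=3
After char 5 ('E'=4): chars_in_quartet=2 acc=0xB04 bytes_emitted=3
After char 6 ('1'=53): chars_in_quartet=3 acc=0x2C135 bytes_emitted=3
After char 7 ('m'=38): chars_in_quartet=4 acc=0xB04D66 -> emit B0 4D 66, reset; bytes_emitted=6
After char 8 ('+'=62): chars_in_quartet=1 acc=0x3E bytes_emitted=6
After char 9 ('I'=8): chars_in_quartet=2 acc=0xF88 bytes_emitted=6
After char 10 ('g'=32): chars_in_quartet=3 acc=0x3E220 bytes_emitted=6
Padding '=': partial quartet acc=0x3E220 -> emit F8 88; bytes_emitted=8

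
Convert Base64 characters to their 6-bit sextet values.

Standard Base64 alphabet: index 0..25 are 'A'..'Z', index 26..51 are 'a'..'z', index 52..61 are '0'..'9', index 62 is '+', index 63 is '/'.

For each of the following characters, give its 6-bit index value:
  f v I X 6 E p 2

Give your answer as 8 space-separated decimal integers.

'f': a..z range, 26 + ord('f') − ord('a') = 31
'v': a..z range, 26 + ord('v') − ord('a') = 47
'I': A..Z range, ord('I') − ord('A') = 8
'X': A..Z range, ord('X') − ord('A') = 23
'6': 0..9 range, 52 + ord('6') − ord('0') = 58
'E': A..Z range, ord('E') − ord('A') = 4
'p': a..z range, 26 + ord('p') − ord('a') = 41
'2': 0..9 range, 52 + ord('2') − ord('0') = 54

Answer: 31 47 8 23 58 4 41 54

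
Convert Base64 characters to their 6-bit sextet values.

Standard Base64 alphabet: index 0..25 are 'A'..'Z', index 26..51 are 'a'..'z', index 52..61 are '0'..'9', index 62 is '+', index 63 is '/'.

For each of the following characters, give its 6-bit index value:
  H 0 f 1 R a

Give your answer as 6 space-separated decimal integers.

Answer: 7 52 31 53 17 26

Derivation:
'H': A..Z range, ord('H') − ord('A') = 7
'0': 0..9 range, 52 + ord('0') − ord('0') = 52
'f': a..z range, 26 + ord('f') − ord('a') = 31
'1': 0..9 range, 52 + ord('1') − ord('0') = 53
'R': A..Z range, ord('R') − ord('A') = 17
'a': a..z range, 26 + ord('a') − ord('a') = 26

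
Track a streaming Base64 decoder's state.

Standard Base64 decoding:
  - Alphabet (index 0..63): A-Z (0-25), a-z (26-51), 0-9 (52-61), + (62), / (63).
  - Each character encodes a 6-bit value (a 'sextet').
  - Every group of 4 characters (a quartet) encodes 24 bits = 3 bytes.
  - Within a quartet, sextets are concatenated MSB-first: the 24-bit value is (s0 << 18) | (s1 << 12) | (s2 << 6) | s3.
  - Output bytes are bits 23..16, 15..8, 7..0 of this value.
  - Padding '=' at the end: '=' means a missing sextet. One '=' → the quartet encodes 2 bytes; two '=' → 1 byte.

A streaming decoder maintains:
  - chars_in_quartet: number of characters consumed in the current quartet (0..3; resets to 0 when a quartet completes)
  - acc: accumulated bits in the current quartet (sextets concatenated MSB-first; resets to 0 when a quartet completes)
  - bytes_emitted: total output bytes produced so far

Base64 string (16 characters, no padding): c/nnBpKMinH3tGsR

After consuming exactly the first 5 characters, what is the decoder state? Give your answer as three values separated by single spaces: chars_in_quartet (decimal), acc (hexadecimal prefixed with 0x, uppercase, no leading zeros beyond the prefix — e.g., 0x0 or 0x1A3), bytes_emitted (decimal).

Answer: 1 0x1 3

Derivation:
After char 0 ('c'=28): chars_in_quartet=1 acc=0x1C bytes_emitted=0
After char 1 ('/'=63): chars_in_quartet=2 acc=0x73F bytes_emitted=0
After char 2 ('n'=39): chars_in_quartet=3 acc=0x1CFE7 bytes_emitted=0
After char 3 ('n'=39): chars_in_quartet=4 acc=0x73F9E7 -> emit 73 F9 E7, reset; bytes_emitted=3
After char 4 ('B'=1): chars_in_quartet=1 acc=0x1 bytes_emitted=3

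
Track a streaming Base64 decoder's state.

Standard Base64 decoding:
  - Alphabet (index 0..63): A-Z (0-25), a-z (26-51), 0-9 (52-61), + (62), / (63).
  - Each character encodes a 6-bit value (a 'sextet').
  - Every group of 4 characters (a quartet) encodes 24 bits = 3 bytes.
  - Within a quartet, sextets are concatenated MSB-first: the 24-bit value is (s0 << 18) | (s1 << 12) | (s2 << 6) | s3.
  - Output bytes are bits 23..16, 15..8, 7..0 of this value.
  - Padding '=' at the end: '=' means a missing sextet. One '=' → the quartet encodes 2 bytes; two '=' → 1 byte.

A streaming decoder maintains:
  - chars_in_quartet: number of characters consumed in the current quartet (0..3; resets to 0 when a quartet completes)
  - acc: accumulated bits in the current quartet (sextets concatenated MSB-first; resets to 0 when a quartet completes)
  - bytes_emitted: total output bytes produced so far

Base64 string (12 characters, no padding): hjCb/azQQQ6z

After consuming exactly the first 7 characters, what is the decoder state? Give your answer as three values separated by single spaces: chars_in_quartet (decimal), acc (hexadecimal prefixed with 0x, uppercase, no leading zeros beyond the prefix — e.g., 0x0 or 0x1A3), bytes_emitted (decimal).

Answer: 3 0x3F6B3 3

Derivation:
After char 0 ('h'=33): chars_in_quartet=1 acc=0x21 bytes_emitted=0
After char 1 ('j'=35): chars_in_quartet=2 acc=0x863 bytes_emitted=0
After char 2 ('C'=2): chars_in_quartet=3 acc=0x218C2 bytes_emitted=0
After char 3 ('b'=27): chars_in_quartet=4 acc=0x86309B -> emit 86 30 9B, reset; bytes_emitted=3
After char 4 ('/'=63): chars_in_quartet=1 acc=0x3F bytes_emitted=3
After char 5 ('a'=26): chars_in_quartet=2 acc=0xFDA bytes_emitted=3
After char 6 ('z'=51): chars_in_quartet=3 acc=0x3F6B3 bytes_emitted=3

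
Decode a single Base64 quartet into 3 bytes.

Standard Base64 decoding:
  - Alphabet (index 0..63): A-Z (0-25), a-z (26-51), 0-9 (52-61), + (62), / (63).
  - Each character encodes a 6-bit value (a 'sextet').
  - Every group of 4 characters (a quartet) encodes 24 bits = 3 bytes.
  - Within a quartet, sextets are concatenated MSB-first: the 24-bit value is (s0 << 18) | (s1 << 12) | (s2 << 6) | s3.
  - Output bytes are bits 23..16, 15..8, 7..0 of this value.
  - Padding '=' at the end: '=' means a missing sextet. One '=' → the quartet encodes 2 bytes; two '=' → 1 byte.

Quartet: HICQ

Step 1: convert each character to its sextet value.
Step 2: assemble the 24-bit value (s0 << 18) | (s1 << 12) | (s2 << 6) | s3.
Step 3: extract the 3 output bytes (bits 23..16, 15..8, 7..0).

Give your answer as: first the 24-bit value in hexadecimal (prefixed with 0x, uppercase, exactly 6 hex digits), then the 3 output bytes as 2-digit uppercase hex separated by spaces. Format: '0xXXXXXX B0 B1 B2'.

Answer: 0x1C8090 1C 80 90

Derivation:
Sextets: H=7, I=8, C=2, Q=16
24-bit: (7<<18) | (8<<12) | (2<<6) | 16
      = 0x1C0000 | 0x008000 | 0x000080 | 0x000010
      = 0x1C8090
Bytes: (v>>16)&0xFF=1C, (v>>8)&0xFF=80, v&0xFF=90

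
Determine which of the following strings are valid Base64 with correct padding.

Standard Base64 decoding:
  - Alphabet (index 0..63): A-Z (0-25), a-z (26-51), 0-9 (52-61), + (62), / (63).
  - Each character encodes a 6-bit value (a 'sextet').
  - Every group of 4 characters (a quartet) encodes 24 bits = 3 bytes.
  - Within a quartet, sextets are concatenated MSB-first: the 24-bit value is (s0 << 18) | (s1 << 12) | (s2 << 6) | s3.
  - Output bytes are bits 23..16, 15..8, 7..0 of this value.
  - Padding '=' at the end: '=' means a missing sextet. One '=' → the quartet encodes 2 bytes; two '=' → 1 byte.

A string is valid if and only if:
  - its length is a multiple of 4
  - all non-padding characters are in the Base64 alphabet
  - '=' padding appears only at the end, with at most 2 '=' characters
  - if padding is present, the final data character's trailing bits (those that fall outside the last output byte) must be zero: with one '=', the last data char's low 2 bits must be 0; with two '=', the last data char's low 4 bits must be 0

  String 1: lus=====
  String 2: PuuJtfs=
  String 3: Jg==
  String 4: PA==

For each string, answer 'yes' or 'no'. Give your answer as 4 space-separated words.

Answer: no yes yes yes

Derivation:
String 1: 'lus=====' → invalid (5 pad chars (max 2))
String 2: 'PuuJtfs=' → valid
String 3: 'Jg==' → valid
String 4: 'PA==' → valid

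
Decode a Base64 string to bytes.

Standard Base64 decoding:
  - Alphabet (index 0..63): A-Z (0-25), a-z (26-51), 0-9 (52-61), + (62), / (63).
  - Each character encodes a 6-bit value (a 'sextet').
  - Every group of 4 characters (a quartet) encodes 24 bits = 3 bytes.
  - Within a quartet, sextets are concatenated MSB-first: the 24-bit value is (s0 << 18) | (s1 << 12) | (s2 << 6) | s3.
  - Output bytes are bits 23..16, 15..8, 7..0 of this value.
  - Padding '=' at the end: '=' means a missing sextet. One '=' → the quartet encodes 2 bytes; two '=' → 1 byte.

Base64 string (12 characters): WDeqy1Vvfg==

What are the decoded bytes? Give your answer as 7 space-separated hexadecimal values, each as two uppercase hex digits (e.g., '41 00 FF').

After char 0 ('W'=22): chars_in_quartet=1 acc=0x16 bytes_emitted=0
After char 1 ('D'=3): chars_in_quartet=2 acc=0x583 bytes_emitted=0
After char 2 ('e'=30): chars_in_quartet=3 acc=0x160DE bytes_emitted=0
After char 3 ('q'=42): chars_in_quartet=4 acc=0x5837AA -> emit 58 37 AA, reset; bytes_emitted=3
After char 4 ('y'=50): chars_in_quartet=1 acc=0x32 bytes_emitted=3
After char 5 ('1'=53): chars_in_quartet=2 acc=0xCB5 bytes_emitted=3
After char 6 ('V'=21): chars_in_quartet=3 acc=0x32D55 bytes_emitted=3
After char 7 ('v'=47): chars_in_quartet=4 acc=0xCB556F -> emit CB 55 6F, reset; bytes_emitted=6
After char 8 ('f'=31): chars_in_quartet=1 acc=0x1F bytes_emitted=6
After char 9 ('g'=32): chars_in_quartet=2 acc=0x7E0 bytes_emitted=6
Padding '==': partial quartet acc=0x7E0 -> emit 7E; bytes_emitted=7

Answer: 58 37 AA CB 55 6F 7E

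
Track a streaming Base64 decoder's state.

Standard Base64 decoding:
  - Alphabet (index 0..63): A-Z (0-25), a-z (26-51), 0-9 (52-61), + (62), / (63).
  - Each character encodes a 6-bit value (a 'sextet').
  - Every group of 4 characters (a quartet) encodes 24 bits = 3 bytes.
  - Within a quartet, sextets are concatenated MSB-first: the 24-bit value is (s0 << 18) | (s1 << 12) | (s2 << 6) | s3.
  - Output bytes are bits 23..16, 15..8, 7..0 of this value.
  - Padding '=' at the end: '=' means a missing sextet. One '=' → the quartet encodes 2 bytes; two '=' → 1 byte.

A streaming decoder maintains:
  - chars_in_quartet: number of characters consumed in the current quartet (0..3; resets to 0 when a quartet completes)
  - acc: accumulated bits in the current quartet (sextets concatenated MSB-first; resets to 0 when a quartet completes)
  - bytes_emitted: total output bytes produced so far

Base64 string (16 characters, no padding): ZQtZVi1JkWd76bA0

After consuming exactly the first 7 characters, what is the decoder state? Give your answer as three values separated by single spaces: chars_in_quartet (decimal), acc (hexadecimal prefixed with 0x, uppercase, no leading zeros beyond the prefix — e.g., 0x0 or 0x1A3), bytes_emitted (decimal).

After char 0 ('Z'=25): chars_in_quartet=1 acc=0x19 bytes_emitted=0
After char 1 ('Q'=16): chars_in_quartet=2 acc=0x650 bytes_emitted=0
After char 2 ('t'=45): chars_in_quartet=3 acc=0x1942D bytes_emitted=0
After char 3 ('Z'=25): chars_in_quartet=4 acc=0x650B59 -> emit 65 0B 59, reset; bytes_emitted=3
After char 4 ('V'=21): chars_in_quartet=1 acc=0x15 bytes_emitted=3
After char 5 ('i'=34): chars_in_quartet=2 acc=0x562 bytes_emitted=3
After char 6 ('1'=53): chars_in_quartet=3 acc=0x158B5 bytes_emitted=3

Answer: 3 0x158B5 3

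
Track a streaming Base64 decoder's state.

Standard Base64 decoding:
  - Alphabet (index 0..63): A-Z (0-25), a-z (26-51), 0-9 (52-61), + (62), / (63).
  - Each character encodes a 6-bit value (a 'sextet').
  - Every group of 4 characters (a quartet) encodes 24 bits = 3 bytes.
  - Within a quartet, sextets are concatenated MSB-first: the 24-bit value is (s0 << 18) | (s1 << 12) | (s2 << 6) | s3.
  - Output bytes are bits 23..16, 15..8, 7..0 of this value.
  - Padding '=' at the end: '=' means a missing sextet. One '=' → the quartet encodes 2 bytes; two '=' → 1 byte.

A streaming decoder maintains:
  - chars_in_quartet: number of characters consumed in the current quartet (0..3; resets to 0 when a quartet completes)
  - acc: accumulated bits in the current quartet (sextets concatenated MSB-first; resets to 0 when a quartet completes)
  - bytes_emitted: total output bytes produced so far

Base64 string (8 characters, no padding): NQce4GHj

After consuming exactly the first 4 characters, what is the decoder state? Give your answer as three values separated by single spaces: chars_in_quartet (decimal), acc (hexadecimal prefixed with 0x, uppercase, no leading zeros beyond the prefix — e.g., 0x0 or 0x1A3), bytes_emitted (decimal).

After char 0 ('N'=13): chars_in_quartet=1 acc=0xD bytes_emitted=0
After char 1 ('Q'=16): chars_in_quartet=2 acc=0x350 bytes_emitted=0
After char 2 ('c'=28): chars_in_quartet=3 acc=0xD41C bytes_emitted=0
After char 3 ('e'=30): chars_in_quartet=4 acc=0x35071E -> emit 35 07 1E, reset; bytes_emitted=3

Answer: 0 0x0 3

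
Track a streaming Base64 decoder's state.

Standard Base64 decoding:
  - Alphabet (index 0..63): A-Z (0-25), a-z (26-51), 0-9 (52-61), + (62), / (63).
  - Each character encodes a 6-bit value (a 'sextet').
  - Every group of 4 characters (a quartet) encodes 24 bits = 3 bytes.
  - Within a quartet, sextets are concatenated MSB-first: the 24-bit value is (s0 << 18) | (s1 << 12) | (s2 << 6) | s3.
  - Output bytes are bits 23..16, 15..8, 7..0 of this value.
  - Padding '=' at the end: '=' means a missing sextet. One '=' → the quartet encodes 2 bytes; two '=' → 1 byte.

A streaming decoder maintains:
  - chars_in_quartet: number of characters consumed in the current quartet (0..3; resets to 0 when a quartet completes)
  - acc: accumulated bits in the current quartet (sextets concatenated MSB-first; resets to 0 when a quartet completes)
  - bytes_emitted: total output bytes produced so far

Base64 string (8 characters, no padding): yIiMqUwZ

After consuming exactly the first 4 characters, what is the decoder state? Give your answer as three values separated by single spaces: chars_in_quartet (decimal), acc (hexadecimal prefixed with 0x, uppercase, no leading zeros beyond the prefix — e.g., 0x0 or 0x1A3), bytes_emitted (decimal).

Answer: 0 0x0 3

Derivation:
After char 0 ('y'=50): chars_in_quartet=1 acc=0x32 bytes_emitted=0
After char 1 ('I'=8): chars_in_quartet=2 acc=0xC88 bytes_emitted=0
After char 2 ('i'=34): chars_in_quartet=3 acc=0x32222 bytes_emitted=0
After char 3 ('M'=12): chars_in_quartet=4 acc=0xC8888C -> emit C8 88 8C, reset; bytes_emitted=3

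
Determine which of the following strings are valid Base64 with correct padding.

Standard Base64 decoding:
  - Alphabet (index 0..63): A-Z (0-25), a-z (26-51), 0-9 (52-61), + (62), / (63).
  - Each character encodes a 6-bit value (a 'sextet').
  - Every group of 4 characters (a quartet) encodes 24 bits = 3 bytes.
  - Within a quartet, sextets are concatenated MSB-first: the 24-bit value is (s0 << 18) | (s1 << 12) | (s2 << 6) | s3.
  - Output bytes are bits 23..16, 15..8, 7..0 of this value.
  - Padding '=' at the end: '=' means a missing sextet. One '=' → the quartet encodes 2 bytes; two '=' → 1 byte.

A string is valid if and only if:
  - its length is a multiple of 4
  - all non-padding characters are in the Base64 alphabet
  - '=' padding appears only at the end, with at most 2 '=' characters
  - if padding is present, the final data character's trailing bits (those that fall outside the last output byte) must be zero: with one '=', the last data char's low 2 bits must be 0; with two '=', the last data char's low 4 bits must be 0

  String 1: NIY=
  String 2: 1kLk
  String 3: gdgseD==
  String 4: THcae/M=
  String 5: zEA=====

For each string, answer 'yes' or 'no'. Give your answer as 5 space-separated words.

String 1: 'NIY=' → valid
String 2: '1kLk' → valid
String 3: 'gdgseD==' → invalid (bad trailing bits)
String 4: 'THcae/M=' → valid
String 5: 'zEA=====' → invalid (5 pad chars (max 2))

Answer: yes yes no yes no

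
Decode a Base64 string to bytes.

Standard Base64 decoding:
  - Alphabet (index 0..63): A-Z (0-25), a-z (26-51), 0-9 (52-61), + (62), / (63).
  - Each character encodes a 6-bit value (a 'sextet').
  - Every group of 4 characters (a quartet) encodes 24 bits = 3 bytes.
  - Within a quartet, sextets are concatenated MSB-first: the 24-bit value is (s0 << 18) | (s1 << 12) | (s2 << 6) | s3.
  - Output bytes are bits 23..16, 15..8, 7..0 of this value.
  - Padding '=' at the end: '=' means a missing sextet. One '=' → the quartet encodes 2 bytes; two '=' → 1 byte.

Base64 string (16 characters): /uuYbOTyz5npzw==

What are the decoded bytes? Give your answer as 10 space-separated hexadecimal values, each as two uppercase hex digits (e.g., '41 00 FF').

Answer: FE EB 98 6C E4 F2 CF 99 E9 CF

Derivation:
After char 0 ('/'=63): chars_in_quartet=1 acc=0x3F bytes_emitted=0
After char 1 ('u'=46): chars_in_quartet=2 acc=0xFEE bytes_emitted=0
After char 2 ('u'=46): chars_in_quartet=3 acc=0x3FBAE bytes_emitted=0
After char 3 ('Y'=24): chars_in_quartet=4 acc=0xFEEB98 -> emit FE EB 98, reset; bytes_emitted=3
After char 4 ('b'=27): chars_in_quartet=1 acc=0x1B bytes_emitted=3
After char 5 ('O'=14): chars_in_quartet=2 acc=0x6CE bytes_emitted=3
After char 6 ('T'=19): chars_in_quartet=3 acc=0x1B393 bytes_emitted=3
After char 7 ('y'=50): chars_in_quartet=4 acc=0x6CE4F2 -> emit 6C E4 F2, reset; bytes_emitted=6
After char 8 ('z'=51): chars_in_quartet=1 acc=0x33 bytes_emitted=6
After char 9 ('5'=57): chars_in_quartet=2 acc=0xCF9 bytes_emitted=6
After char 10 ('n'=39): chars_in_quartet=3 acc=0x33E67 bytes_emitted=6
After char 11 ('p'=41): chars_in_quartet=4 acc=0xCF99E9 -> emit CF 99 E9, reset; bytes_emitted=9
After char 12 ('z'=51): chars_in_quartet=1 acc=0x33 bytes_emitted=9
After char 13 ('w'=48): chars_in_quartet=2 acc=0xCF0 bytes_emitted=9
Padding '==': partial quartet acc=0xCF0 -> emit CF; bytes_emitted=10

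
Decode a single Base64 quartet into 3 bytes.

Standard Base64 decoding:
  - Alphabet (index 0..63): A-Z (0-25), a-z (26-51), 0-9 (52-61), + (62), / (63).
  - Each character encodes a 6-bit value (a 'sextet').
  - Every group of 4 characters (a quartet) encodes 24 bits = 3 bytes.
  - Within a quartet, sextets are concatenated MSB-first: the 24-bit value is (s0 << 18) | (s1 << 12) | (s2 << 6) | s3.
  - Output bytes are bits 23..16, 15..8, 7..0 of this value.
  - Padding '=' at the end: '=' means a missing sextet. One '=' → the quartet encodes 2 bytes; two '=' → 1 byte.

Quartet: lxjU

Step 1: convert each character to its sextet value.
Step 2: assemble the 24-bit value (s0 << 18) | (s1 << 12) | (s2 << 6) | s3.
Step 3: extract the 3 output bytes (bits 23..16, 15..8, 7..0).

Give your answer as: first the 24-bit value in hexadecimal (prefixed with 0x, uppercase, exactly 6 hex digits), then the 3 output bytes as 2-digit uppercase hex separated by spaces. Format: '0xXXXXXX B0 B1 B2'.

Answer: 0x9718D4 97 18 D4

Derivation:
Sextets: l=37, x=49, j=35, U=20
24-bit: (37<<18) | (49<<12) | (35<<6) | 20
      = 0x940000 | 0x031000 | 0x0008C0 | 0x000014
      = 0x9718D4
Bytes: (v>>16)&0xFF=97, (v>>8)&0xFF=18, v&0xFF=D4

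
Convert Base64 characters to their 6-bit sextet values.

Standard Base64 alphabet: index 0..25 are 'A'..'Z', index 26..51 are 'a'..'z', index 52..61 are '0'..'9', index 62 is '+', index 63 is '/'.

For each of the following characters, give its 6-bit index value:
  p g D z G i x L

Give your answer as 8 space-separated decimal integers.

'p': a..z range, 26 + ord('p') − ord('a') = 41
'g': a..z range, 26 + ord('g') − ord('a') = 32
'D': A..Z range, ord('D') − ord('A') = 3
'z': a..z range, 26 + ord('z') − ord('a') = 51
'G': A..Z range, ord('G') − ord('A') = 6
'i': a..z range, 26 + ord('i') − ord('a') = 34
'x': a..z range, 26 + ord('x') − ord('a') = 49
'L': A..Z range, ord('L') − ord('A') = 11

Answer: 41 32 3 51 6 34 49 11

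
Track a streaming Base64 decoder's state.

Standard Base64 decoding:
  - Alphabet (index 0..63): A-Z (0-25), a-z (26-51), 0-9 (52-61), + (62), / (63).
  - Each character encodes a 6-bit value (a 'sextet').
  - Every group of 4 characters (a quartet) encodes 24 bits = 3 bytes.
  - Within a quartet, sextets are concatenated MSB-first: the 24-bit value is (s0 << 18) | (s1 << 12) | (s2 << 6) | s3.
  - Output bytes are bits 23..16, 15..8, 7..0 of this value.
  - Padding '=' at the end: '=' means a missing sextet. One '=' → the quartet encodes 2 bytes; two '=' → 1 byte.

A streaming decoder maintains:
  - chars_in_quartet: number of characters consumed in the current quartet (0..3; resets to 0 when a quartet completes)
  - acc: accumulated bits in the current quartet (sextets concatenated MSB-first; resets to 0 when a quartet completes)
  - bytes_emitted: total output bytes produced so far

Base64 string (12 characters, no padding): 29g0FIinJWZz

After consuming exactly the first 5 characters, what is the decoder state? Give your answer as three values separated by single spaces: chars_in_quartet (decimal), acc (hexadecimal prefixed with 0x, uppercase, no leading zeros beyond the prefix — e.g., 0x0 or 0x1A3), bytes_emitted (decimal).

Answer: 1 0x5 3

Derivation:
After char 0 ('2'=54): chars_in_quartet=1 acc=0x36 bytes_emitted=0
After char 1 ('9'=61): chars_in_quartet=2 acc=0xDBD bytes_emitted=0
After char 2 ('g'=32): chars_in_quartet=3 acc=0x36F60 bytes_emitted=0
After char 3 ('0'=52): chars_in_quartet=4 acc=0xDBD834 -> emit DB D8 34, reset; bytes_emitted=3
After char 4 ('F'=5): chars_in_quartet=1 acc=0x5 bytes_emitted=3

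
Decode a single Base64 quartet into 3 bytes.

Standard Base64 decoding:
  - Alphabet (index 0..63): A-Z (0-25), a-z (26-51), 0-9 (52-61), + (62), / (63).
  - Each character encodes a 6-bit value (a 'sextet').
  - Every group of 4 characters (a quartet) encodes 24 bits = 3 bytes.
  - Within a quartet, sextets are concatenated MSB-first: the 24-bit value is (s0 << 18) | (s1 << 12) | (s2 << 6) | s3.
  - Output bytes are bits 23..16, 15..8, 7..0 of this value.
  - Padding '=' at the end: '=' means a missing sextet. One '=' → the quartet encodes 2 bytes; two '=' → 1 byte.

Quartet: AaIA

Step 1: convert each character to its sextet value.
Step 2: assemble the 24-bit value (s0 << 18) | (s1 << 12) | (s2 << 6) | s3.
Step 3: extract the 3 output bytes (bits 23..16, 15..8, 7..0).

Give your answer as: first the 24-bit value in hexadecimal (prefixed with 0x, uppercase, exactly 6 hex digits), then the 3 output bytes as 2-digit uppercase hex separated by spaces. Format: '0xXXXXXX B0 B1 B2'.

Sextets: A=0, a=26, I=8, A=0
24-bit: (0<<18) | (26<<12) | (8<<6) | 0
      = 0x000000 | 0x01A000 | 0x000200 | 0x000000
      = 0x01A200
Bytes: (v>>16)&0xFF=01, (v>>8)&0xFF=A2, v&0xFF=00

Answer: 0x01A200 01 A2 00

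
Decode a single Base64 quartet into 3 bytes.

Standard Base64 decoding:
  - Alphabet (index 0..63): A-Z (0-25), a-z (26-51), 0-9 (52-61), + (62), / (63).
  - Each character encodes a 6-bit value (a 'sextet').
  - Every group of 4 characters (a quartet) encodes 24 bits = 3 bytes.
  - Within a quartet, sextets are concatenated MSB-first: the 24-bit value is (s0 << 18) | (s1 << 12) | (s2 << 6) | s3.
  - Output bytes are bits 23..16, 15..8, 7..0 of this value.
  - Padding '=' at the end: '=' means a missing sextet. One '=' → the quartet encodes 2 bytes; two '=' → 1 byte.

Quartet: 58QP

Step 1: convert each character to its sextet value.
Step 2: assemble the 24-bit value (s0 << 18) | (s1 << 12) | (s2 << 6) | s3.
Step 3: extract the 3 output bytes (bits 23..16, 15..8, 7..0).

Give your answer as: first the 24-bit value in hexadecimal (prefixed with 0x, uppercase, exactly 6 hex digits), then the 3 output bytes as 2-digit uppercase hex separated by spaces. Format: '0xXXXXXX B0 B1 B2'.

Answer: 0xE7C40F E7 C4 0F

Derivation:
Sextets: 5=57, 8=60, Q=16, P=15
24-bit: (57<<18) | (60<<12) | (16<<6) | 15
      = 0xE40000 | 0x03C000 | 0x000400 | 0x00000F
      = 0xE7C40F
Bytes: (v>>16)&0xFF=E7, (v>>8)&0xFF=C4, v&0xFF=0F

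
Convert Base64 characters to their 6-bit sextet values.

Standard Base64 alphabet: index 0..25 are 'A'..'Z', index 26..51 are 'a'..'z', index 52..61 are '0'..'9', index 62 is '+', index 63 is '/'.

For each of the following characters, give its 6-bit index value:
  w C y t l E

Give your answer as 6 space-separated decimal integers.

'w': a..z range, 26 + ord('w') − ord('a') = 48
'C': A..Z range, ord('C') − ord('A') = 2
'y': a..z range, 26 + ord('y') − ord('a') = 50
't': a..z range, 26 + ord('t') − ord('a') = 45
'l': a..z range, 26 + ord('l') − ord('a') = 37
'E': A..Z range, ord('E') − ord('A') = 4

Answer: 48 2 50 45 37 4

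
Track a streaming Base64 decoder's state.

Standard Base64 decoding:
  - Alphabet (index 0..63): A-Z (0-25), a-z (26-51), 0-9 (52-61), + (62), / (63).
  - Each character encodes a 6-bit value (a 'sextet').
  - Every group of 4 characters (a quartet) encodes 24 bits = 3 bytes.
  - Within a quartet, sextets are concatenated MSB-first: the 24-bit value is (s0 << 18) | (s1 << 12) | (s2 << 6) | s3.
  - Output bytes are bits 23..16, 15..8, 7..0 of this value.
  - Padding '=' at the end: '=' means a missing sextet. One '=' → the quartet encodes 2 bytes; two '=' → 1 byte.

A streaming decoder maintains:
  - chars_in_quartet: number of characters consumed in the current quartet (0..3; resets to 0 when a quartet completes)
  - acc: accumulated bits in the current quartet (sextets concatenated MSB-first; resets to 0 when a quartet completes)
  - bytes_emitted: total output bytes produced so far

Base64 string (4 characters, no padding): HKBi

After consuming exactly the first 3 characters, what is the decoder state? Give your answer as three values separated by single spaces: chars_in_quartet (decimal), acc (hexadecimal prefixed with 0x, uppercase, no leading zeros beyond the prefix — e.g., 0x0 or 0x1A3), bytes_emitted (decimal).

After char 0 ('H'=7): chars_in_quartet=1 acc=0x7 bytes_emitted=0
After char 1 ('K'=10): chars_in_quartet=2 acc=0x1CA bytes_emitted=0
After char 2 ('B'=1): chars_in_quartet=3 acc=0x7281 bytes_emitted=0

Answer: 3 0x7281 0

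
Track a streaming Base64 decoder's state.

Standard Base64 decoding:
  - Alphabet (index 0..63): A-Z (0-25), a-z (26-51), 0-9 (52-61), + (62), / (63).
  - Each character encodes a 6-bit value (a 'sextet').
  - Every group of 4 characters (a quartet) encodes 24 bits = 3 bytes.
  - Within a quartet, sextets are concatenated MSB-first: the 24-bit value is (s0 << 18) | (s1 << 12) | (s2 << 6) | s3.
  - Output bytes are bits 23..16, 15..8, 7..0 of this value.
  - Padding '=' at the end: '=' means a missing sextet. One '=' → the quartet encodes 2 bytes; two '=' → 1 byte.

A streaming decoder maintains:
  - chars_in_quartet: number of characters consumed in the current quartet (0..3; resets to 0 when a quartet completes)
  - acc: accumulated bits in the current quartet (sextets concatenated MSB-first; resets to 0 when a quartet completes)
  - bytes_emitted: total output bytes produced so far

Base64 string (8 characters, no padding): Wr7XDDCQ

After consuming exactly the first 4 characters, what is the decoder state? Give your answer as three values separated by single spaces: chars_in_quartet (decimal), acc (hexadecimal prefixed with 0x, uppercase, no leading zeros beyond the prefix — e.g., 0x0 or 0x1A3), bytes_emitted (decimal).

Answer: 0 0x0 3

Derivation:
After char 0 ('W'=22): chars_in_quartet=1 acc=0x16 bytes_emitted=0
After char 1 ('r'=43): chars_in_quartet=2 acc=0x5AB bytes_emitted=0
After char 2 ('7'=59): chars_in_quartet=3 acc=0x16AFB bytes_emitted=0
After char 3 ('X'=23): chars_in_quartet=4 acc=0x5ABED7 -> emit 5A BE D7, reset; bytes_emitted=3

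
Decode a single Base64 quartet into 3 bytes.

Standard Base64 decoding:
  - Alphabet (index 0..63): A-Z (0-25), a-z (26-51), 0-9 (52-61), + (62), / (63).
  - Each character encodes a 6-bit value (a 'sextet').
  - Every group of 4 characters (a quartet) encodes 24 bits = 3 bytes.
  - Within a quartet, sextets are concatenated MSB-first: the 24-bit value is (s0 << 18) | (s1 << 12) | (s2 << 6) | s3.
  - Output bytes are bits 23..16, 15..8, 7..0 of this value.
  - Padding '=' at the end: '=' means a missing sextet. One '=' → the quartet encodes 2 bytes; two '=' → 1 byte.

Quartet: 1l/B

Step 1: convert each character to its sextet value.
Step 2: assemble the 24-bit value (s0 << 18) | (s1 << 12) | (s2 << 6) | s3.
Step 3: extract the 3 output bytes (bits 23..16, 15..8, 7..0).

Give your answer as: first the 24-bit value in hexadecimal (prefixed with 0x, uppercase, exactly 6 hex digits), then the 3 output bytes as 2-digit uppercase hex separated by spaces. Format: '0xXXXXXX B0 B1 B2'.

Sextets: 1=53, l=37, /=63, B=1
24-bit: (53<<18) | (37<<12) | (63<<6) | 1
      = 0xD40000 | 0x025000 | 0x000FC0 | 0x000001
      = 0xD65FC1
Bytes: (v>>16)&0xFF=D6, (v>>8)&0xFF=5F, v&0xFF=C1

Answer: 0xD65FC1 D6 5F C1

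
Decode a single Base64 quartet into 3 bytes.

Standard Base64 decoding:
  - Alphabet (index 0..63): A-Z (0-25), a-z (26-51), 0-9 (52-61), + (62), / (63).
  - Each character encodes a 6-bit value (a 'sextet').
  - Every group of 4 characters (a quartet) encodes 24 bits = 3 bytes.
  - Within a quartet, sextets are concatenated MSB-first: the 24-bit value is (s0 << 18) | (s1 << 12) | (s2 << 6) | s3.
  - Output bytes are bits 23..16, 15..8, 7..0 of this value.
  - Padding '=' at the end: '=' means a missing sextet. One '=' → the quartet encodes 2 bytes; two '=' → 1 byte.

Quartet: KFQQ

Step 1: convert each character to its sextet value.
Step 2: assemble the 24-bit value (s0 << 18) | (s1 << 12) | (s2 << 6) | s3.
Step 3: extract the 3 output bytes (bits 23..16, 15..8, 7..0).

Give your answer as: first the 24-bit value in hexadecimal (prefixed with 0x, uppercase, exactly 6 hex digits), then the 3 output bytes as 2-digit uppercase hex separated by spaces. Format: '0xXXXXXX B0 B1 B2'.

Sextets: K=10, F=5, Q=16, Q=16
24-bit: (10<<18) | (5<<12) | (16<<6) | 16
      = 0x280000 | 0x005000 | 0x000400 | 0x000010
      = 0x285410
Bytes: (v>>16)&0xFF=28, (v>>8)&0xFF=54, v&0xFF=10

Answer: 0x285410 28 54 10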